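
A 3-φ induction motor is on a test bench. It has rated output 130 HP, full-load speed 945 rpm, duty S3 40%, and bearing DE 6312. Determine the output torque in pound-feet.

723 lb·ft

P_out = 130 × 746 = 96980 W
ω = 2π × 945/60 = 98.96 rad/s
τ = P_out/ω = 96980/98.96 = 980 N·m
In lb·ft: 980/1.356 = 723 lb·ft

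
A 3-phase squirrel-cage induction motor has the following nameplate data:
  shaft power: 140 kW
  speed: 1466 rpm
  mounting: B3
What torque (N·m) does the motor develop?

ω = 2π × 1466/60 = 153.5 rad/s
τ = P/ω = 140000/153.5 = 912 N·m

912 N·m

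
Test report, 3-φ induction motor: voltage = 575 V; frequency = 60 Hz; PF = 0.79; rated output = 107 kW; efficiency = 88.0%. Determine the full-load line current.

155 A

P_out = 107 kW = 107000 W
P_in = P_out / η = 107000 / 0.880 = 121591 W
I_L = P_in / (√3·V_L·cosφ) = 121591 / (1.732 × 575 × 0.79) = 155 A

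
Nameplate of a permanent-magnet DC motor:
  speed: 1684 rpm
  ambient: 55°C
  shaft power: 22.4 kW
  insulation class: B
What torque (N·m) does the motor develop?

127 N·m

ω = 2π × 1684/60 = 176.3 rad/s
τ = P/ω = 22400/176.3 = 127 N·m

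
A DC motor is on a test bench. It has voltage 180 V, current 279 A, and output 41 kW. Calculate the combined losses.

9.22 kW

P_in = V·I = 180×279 = 50220 W
P_out = 41000 W
Losses = P_in − P_out = 50220 − 41000 = 9220 W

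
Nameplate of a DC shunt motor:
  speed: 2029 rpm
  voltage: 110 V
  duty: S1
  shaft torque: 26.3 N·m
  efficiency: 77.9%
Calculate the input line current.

ω = 2π×2029/60 = 212.5 rad/s; P_out = τω = 26.3 × 212.5 = 5589 W
P_in = P_out / η = 5589 / 0.779 = 7175 W
I = P_in / V = 7175 / 110 = 65.2 A

65.2 A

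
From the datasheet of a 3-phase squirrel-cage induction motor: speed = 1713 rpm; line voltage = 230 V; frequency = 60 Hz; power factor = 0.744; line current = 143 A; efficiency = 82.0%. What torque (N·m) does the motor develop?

194 N·m

P_in = √3·V·I·cosφ = 1.732 × 230 × 143 × 0.744 = 42382 W
P_out = η·P_in = 0.82 × 42382 = 34753 W
n = 1713 rpm
ω = 2π×1713/60 = 179.4 rad/s
τ = P_out/ω = 34753/179.4 = 194 N·m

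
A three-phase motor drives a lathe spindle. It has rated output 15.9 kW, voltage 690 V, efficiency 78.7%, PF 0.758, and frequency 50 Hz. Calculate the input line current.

22.3 A

P_out = 15.9 kW = 15900 W
P_in = P_out / η = 15900 / 0.787 = 20203 W
I_L = P_in / (√3·V_L·cosφ) = 20203 / (1.732 × 690 × 0.758) = 22.3 A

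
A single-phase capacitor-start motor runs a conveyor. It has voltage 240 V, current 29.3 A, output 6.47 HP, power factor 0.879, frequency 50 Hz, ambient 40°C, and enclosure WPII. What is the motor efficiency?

78.1 %

P_out = 6.47 × 746 = 4827 W
P_in = V·I·cosφ = 240 × 29.3 × 0.879 = 6181 W
η = P_out / P_in = 4827 / 6181 = 0.781 = 78.1%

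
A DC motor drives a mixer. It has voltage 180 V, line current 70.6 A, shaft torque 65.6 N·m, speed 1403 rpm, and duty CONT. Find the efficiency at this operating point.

ω = 2π × 1403/60 = 146.9 rad/s; P_out = τω = 65.6 × 146.9 = 9637 W
P_in = V·I = 180 × 70.6 = 12708 W
η = P_out / P_in = 9637 / 12708 = 0.758 = 75.8%

75.8 %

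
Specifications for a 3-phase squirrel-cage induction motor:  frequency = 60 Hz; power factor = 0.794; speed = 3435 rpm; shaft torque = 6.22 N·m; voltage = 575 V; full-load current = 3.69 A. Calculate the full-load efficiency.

ω = 2π × 3435/60 = 359.7 rad/s; P_out = τω = 6.22 × 359.7 = 2237 W
P_in = √3·V_L·I_L·cosφ = 1.732 × 575 × 3.69 × 0.794 = 2918 W
η = P_out / P_in = 2237 / 2918 = 0.767 = 76.7%

76.7 %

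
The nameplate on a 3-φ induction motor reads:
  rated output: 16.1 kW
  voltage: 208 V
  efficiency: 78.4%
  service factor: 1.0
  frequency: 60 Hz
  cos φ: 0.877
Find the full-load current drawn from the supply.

65 A

P_out = 16.1 kW = 16100 W
P_in = P_out / η = 16100 / 0.784 = 20536 W
I_L = P_in / (√3·V_L·cosφ) = 20536 / (1.732 × 208 × 0.877) = 65 A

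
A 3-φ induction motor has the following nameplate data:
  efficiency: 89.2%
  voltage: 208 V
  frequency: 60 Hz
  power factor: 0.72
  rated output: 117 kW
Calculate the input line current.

P_out = 117 kW = 117000 W
P_in = P_out / η = 117000 / 0.892 = 131166 W
I_L = P_in / (√3·V_L·cosφ) = 131166 / (1.732 × 208 × 0.72) = 506 A

506 A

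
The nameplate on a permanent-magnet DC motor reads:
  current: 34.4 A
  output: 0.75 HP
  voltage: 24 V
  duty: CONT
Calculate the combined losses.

266 W

P_in = V·I = 24×34.4 = 826 W
P_out = 0.75×746 = 560 W
Losses = P_in − P_out = 826 − 560 = 266 W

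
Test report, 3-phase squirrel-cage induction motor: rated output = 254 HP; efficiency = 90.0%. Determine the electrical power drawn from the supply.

P_out = 254 × 746 = 189484 W
P_in = P_out/η = 189484/0.9 = 210538 W = 211 kW

211 kW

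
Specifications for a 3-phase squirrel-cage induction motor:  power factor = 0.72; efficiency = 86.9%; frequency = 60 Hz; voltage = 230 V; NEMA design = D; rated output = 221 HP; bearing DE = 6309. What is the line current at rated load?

661 A

P_out = 221 × 746 = 164866 W
P_in = P_out / η = 164866 / 0.869 = 189719 W
I_L = P_in / (√3·V_L·cosφ) = 189719 / (1.732 × 230 × 0.72) = 661 A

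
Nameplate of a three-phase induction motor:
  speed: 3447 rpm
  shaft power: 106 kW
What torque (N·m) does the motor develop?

ω = 2π × 3447/60 = 361 rad/s
τ = P/ω = 106000/361 = 294 N·m

294 N·m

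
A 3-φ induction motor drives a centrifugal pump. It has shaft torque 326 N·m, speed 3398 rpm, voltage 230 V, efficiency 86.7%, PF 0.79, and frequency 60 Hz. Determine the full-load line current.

ω = 2π×3398/60 = 355.8 rad/s; P_out = τω = 326 × 355.8 = 115991 W
P_in = P_out / η = 115991 / 0.867 = 133784 W
I_L = P_in / (√3·V_L·cosφ) = 133784 / (1.732 × 230 × 0.79) = 425 A

425 A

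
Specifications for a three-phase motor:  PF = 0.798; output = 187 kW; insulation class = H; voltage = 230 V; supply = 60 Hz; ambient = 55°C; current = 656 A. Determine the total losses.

21500 W

P_in = √3·V·I·cosφ = 1.732×230×656×0.798 = 208537 W
P_out = 187000 W
Losses = P_in − P_out = 208537 − 187000 = 21537 W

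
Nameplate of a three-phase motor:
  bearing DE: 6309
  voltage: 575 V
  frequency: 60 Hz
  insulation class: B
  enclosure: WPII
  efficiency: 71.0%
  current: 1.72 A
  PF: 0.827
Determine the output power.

1.01 kW

P_in = √3·V·I·cosφ = 1.732 × 575 × 1.72 × 0.827 = 1417 W
P_out = η·P_in = 0.71 × 1417 = 1006 W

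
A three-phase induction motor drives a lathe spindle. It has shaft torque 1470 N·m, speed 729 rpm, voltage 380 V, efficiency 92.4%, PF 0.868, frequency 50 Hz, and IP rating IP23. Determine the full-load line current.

ω = 2π×729/60 = 76.34 rad/s; P_out = τω = 1470 × 76.34 = 112220 W
P_in = P_out / η = 112220 / 0.924 = 121450 W
I_L = P_in / (√3·V_L·cosφ) = 121450 / (1.732 × 380 × 0.868) = 213 A

213 A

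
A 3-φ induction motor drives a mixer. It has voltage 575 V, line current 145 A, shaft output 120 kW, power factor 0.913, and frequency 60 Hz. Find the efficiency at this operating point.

91.0 %

P_out = 120 kW = 120000 W
P_in = √3·V_L·I_L·cosφ = 1.732 × 575 × 145 × 0.913 = 131842 W
η = P_out / P_in = 120000 / 131842 = 0.910 = 91.0%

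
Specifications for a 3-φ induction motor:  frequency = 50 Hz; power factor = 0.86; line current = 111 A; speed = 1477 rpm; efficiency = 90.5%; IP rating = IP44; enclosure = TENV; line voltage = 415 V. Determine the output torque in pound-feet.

P_in = √3·V·I·cosφ = 1.732 × 415 × 111 × 0.86 = 68615 W
P_out = η·P_in = 0.905 × 68615 = 62097 W
n = 1477 rpm
ω = 2π×1477/60 = 154.7 rad/s
τ = P_out/ω = 62097/154.7 = 401.4 N·m
In lb·ft: 401.4/1.356 = 296 lb·ft

296 lb·ft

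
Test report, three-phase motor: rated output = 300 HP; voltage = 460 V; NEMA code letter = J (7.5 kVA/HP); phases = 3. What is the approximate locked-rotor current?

S_LR = 7.5 × 300 = 2250 kVA
I_LR = S_LR/(√3·V_L) = 2250000/(1.732×460) = 2820 A

2820 A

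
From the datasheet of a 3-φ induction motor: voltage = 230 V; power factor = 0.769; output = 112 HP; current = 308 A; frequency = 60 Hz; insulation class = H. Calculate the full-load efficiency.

P_out = 112 × 746 = 83552 W
P_in = √3·V_L·I_L·cosφ = 1.732 × 230 × 308 × 0.769 = 94352 W
η = P_out / P_in = 83552 / 94352 = 0.886 = 88.6%

88.6 %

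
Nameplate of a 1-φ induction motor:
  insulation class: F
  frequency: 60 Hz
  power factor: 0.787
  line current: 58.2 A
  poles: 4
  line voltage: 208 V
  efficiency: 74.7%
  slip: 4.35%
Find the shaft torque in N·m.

P_in = V·I·cosφ = 208 × 58.2 × 0.787 = 9527 W
P_out = η·P_in = 0.747 × 9527 = 7117 W
n_s = 120×60/4 = 1800 rpm; n = 1800×(1−0.0435) = 1722 rpm
ω = 2π×1722/60 = 180.3 rad/s
τ = P_out/ω = 7117/180.3 = 39.5 N·m

39.5 N·m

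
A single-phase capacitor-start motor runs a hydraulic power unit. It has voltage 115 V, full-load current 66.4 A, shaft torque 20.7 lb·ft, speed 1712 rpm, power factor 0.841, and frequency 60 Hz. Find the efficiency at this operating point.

78.4 %

τ = 20.7 lb·ft × 1.356 = 28.07 N·m
ω = 2π × 1712/60 = 179.3 rad/s; P_out = τω = 28.07 × 179.3 = 5033 W
P_in = V·I·cosφ = 115 × 66.4 × 0.841 = 6422 W
η = P_out / P_in = 5033 / 6422 = 0.784 = 78.4%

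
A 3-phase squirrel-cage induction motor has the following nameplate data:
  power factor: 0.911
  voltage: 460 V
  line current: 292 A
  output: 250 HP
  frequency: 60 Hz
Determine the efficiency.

88.0 %

P_out = 250 × 746 = 186500 W
P_in = √3·V_L·I_L·cosφ = 1.732 × 460 × 292 × 0.911 = 211937 W
η = P_out / P_in = 186500 / 211937 = 0.880 = 88.0%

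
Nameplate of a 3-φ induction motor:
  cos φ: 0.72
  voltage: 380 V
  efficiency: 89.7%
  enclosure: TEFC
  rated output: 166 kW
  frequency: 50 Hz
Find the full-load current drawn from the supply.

P_out = 166 kW = 166000 W
P_in = P_out / η = 166000 / 0.897 = 185061 W
I_L = P_in / (√3·V_L·cosφ) = 185061 / (1.732 × 380 × 0.72) = 391 A

391 A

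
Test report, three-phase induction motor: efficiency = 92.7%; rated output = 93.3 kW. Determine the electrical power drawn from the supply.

101 kW

P_out = 93300 W
P_in = P_out/η = 93300/0.927 = 100647 W = 101 kW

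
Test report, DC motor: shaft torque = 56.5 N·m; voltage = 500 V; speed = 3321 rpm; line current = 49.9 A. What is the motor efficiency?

ω = 2π × 3321/60 = 347.8 rad/s; P_out = τω = 56.5 × 347.8 = 19651 W
P_in = V·I = 500 × 49.9 = 24950 W
η = P_out / P_in = 19651 / 24950 = 0.788 = 78.8%

78.8 %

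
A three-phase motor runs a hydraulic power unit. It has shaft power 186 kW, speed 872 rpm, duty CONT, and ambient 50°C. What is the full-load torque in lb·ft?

1500 lb·ft

ω = 2π × 872/60 = 91.32 rad/s
τ = P/ω = 186000/91.32 = 2037 N·m
In lb·ft: 2037/1.356 = 1500 lb·ft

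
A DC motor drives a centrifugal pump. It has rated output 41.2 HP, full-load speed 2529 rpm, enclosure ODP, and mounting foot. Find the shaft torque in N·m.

P_out = 41.2 × 746 = 30735 W
ω = 2π × 2529/60 = 264.8 rad/s
τ = P_out/ω = 30735/264.8 = 116 N·m

116 N·m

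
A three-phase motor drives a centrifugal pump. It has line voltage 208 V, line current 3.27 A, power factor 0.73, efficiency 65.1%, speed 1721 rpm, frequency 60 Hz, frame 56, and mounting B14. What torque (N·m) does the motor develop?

3.11 N·m

P_in = √3·V·I·cosφ = 1.732 × 208 × 3.27 × 0.73 = 860 W
P_out = η·P_in = 0.651 × 860 = 560 W
n = 1721 rpm
ω = 2π×1721/60 = 180.2 rad/s
τ = P_out/ω = 560/180.2 = 3.11 N·m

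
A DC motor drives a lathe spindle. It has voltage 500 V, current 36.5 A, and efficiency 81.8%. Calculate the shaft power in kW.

14.9 kW

P_in = V·I = 500 × 36.5 = 18250 W
P_out = η·P_in = 0.818 × 18250 = 14929 W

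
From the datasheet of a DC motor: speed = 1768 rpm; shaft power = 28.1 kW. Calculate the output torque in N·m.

ω = 2π × 1768/60 = 185.1 rad/s
τ = P/ω = 28100/185.1 = 152 N·m

152 N·m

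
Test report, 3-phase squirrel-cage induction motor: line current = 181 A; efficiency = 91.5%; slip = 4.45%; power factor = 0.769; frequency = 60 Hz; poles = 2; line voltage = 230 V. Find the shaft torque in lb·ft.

104 lb·ft

P_in = √3·V·I·cosφ = 1.732 × 230 × 181 × 0.769 = 55447 W
P_out = η·P_in = 0.915 × 55447 = 50734 W
n_s = 120×60/2 = 3600 rpm; n = 3600×(1−0.0445) = 3440 rpm
ω = 2π×3440/60 = 360.2 rad/s
τ = P_out/ω = 50734/360.2 = 140.8 N·m
In lb·ft: 140.8/1.356 = 104 lb·ft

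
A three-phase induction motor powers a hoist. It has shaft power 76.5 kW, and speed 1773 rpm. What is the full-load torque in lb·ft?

ω = 2π × 1773/60 = 185.7 rad/s
τ = P/ω = 76500/185.7 = 412 N·m
In lb·ft: 412/1.356 = 304 lb·ft

304 lb·ft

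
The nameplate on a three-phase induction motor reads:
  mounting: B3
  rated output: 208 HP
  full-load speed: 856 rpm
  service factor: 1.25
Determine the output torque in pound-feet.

P_out = 208 × 746 = 155168 W
ω = 2π × 856/60 = 89.64 rad/s
τ = P_out/ω = 155168/89.64 = 1731 N·m
In lb·ft: 1731/1.356 = 1280 lb·ft

1280 lb·ft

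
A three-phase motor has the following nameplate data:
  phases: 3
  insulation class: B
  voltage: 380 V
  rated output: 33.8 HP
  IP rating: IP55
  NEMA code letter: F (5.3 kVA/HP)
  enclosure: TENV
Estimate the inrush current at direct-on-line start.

272 A

S_LR = 5.3 × 33.8 = 179.14 kVA
I_LR = S_LR/(√3·V_L) = 179140/(1.732×380) = 272 A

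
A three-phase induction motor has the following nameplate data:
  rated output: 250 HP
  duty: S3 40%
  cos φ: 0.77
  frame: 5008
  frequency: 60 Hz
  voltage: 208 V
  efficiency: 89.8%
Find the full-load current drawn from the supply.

P_out = 250 × 746 = 186500 W
P_in = P_out / η = 186500 / 0.898 = 207684 W
I_L = P_in / (√3·V_L·cosφ) = 207684 / (1.732 × 208 × 0.77) = 749 A

749 A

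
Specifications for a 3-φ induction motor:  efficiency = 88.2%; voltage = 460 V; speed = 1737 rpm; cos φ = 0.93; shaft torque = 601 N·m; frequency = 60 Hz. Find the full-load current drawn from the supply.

ω = 2π×1737/60 = 181.9 rad/s; P_out = τω = 601 × 181.9 = 109322 W
P_in = P_out / η = 109322 / 0.882 = 123948 W
I_L = P_in / (√3·V_L·cosφ) = 123948 / (1.732 × 460 × 0.93) = 167 A

167 A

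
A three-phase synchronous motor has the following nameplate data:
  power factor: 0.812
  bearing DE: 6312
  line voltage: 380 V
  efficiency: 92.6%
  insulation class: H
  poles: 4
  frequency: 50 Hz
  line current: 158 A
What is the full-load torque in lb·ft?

367 lb·ft

P_in = √3·V·I·cosφ = 1.732 × 380 × 158 × 0.812 = 84439 W
P_out = η·P_in = 0.926 × 84439 = 78191 W
n = n_s = 120×50/4 = 1500 rpm (synchronous)
ω = 2π×1500/60 = 157.1 rad/s
τ = P_out/ω = 78191/157.1 = 497.7 N·m
In lb·ft: 497.7/1.356 = 367 lb·ft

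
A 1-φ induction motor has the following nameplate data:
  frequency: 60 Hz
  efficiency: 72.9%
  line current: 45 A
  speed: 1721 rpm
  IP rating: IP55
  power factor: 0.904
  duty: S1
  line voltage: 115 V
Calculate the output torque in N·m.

18.9 N·m

P_in = V·I·cosφ = 115 × 45 × 0.904 = 4678 W
P_out = η·P_in = 0.729 × 4678 = 3410 W
n = 1721 rpm
ω = 2π×1721/60 = 180.2 rad/s
τ = P_out/ω = 3410/180.2 = 18.9 N·m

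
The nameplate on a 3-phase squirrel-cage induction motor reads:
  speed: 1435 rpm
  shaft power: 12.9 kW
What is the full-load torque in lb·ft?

63.3 lb·ft

ω = 2π × 1435/60 = 150.3 rad/s
τ = P/ω = 12900/150.3 = 85.83 N·m
In lb·ft: 85.83/1.356 = 63.3 lb·ft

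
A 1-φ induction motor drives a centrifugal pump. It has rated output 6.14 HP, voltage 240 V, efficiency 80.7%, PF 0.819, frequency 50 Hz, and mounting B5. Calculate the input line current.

P_out = 6.14 × 746 = 4580 W
P_in = P_out / η = 4580 / 0.807 = 5675 W
I = P_in / (V·cosφ) = 5675 / (240 × 0.819) = 28.9 A

28.9 A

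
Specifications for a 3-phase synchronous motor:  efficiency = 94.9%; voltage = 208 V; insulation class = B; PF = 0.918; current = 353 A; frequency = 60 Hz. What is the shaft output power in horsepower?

P_in = √3·V·I·cosφ = 1.732 × 208 × 353 × 0.918 = 116742 W
P_out = η·P_in = 0.949 × 116742 = 110788 W
= 110788/746 = 149 HP

149 HP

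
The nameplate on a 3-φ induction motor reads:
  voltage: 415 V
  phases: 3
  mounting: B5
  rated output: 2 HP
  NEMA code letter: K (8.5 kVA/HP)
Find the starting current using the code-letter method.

23.7 A

S_LR = 8.5 × 2 = 17 kVA
I_LR = S_LR/(√3·V_L) = 17000/(1.732×415) = 23.7 A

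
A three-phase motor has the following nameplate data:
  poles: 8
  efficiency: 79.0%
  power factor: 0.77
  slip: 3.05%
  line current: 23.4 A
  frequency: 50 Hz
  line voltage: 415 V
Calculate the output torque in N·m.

134 N·m

P_in = √3·V·I·cosφ = 1.732 × 415 × 23.4 × 0.77 = 12951 W
P_out = η·P_in = 0.79 × 12951 = 10231 W
n_s = 120×50/8 = 750 rpm; n = 750×(1−0.0305) = 727 rpm
ω = 2π×727/60 = 76.13 rad/s
τ = P_out/ω = 10231/76.13 = 134 N·m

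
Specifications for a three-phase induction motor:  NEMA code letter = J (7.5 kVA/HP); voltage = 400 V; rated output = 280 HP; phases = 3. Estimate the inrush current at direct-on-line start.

3030 A

S_LR = 7.5 × 280 = 2100 kVA
I_LR = S_LR/(√3·V_L) = 2100000/(1.732×400) = 3030 A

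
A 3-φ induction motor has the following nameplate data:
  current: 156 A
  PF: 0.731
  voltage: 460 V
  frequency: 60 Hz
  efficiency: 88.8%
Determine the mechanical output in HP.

108 HP

P_in = √3·V·I·cosφ = 1.732 × 460 × 156 × 0.731 = 90855 W
P_out = η·P_in = 0.888 × 90855 = 80679 W
= 80679/746 = 108 HP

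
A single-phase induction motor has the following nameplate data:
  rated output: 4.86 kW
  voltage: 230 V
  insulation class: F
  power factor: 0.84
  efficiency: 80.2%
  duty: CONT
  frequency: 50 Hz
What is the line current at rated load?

31.4 A

P_out = 4.86 kW = 4860 W
P_in = P_out / η = 4860 / 0.802 = 6060 W
I = P_in / (V·cosφ) = 6060 / (230 × 0.84) = 31.4 A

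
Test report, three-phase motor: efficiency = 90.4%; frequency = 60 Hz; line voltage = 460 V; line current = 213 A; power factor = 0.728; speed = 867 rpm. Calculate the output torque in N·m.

P_in = √3·V·I·cosφ = 1.732 × 460 × 213 × 0.728 = 123543 W
P_out = η·P_in = 0.904 × 123543 = 111683 W
n = 867 rpm
ω = 2π×867/60 = 90.79 rad/s
τ = P_out/ω = 111683/90.79 = 1230 N·m

1230 N·m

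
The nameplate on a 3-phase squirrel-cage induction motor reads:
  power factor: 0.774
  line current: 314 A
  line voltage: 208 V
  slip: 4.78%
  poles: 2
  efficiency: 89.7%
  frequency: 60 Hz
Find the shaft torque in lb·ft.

P_in = √3·V·I·cosφ = 1.732 × 208 × 314 × 0.774 = 87555 W
P_out = η·P_in = 0.897 × 87555 = 78537 W
n_s = 120×60/2 = 3600 rpm; n = 3600×(1−0.0478) = 3428 rpm
ω = 2π×3428/60 = 359 rad/s
τ = P_out/ω = 78537/359 = 218.8 N·m
In lb·ft: 218.8/1.356 = 161 lb·ft

161 lb·ft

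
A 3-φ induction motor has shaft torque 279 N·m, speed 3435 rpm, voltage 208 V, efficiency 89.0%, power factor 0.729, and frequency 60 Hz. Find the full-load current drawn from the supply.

ω = 2π×3435/60 = 359.7 rad/s; P_out = τω = 279 × 359.7 = 100356 W
P_in = P_out / η = 100356 / 0.890 = 112760 W
I_L = P_in / (√3·V_L·cosφ) = 112760 / (1.732 × 208 × 0.729) = 429 A

429 A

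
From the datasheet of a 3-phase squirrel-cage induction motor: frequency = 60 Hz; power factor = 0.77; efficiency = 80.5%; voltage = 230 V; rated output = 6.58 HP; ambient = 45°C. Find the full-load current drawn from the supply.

19.9 A

P_out = 6.58 × 746 = 4909 W
P_in = P_out / η = 4909 / 0.805 = 6098 W
I_L = P_in / (√3·V_L·cosφ) = 6098 / (1.732 × 230 × 0.77) = 19.9 A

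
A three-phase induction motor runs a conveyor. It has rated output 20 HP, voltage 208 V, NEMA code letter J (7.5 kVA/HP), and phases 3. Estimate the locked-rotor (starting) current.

S_LR = 7.5 × 20 = 150 kVA
I_LR = S_LR/(√3·V_L) = 150000/(1.732×208) = 416 A

416 A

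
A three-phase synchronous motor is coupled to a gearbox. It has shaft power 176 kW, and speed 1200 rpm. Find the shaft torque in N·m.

ω = 2π × 1200/60 = 125.7 rad/s
τ = P/ω = 176000/125.7 = 1400 N·m

1400 N·m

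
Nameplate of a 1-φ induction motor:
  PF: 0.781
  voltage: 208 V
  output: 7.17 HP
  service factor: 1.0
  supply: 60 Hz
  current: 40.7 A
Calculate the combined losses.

P_in = V·I·cosφ = 208×40.7×0.781 = 6612 W
P_out = 7.17×746 = 5349 W
Losses = P_in − P_out = 6612 − 5349 = 1263 W

1260 W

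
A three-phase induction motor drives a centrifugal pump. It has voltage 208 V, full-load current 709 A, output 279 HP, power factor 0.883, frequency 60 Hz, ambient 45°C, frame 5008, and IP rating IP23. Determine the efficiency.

P_out = 279 × 746 = 208134 W
P_in = √3·V_L·I_L·cosφ = 1.732 × 208 × 709 × 0.883 = 225537 W
η = P_out / P_in = 208134 / 225537 = 0.923 = 92.3%

92.3 %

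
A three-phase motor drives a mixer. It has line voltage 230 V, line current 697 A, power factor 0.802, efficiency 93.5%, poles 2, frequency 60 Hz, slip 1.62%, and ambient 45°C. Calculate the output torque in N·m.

561 N·m

P_in = √3·V·I·cosφ = 1.732 × 230 × 697 × 0.802 = 222681 W
P_out = η·P_in = 0.935 × 222681 = 208207 W
n_s = 120×60/2 = 3600 rpm; n = 3600×(1−0.0162) = 3542 rpm
ω = 2π×3542/60 = 370.9 rad/s
τ = P_out/ω = 208207/370.9 = 561 N·m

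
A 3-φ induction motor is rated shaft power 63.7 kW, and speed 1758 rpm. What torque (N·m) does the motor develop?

ω = 2π × 1758/60 = 184.1 rad/s
τ = P/ω = 63700/184.1 = 346 N·m

346 N·m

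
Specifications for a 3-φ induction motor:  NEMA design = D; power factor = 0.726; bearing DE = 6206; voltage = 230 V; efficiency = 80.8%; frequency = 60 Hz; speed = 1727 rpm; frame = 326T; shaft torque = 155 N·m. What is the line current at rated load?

120 A

ω = 2π×1727/60 = 180.9 rad/s; P_out = τω = 155 × 180.9 = 28040 W
P_in = P_out / η = 28040 / 0.808 = 34703 W
I_L = P_in / (√3·V_L·cosφ) = 34703 / (1.732 × 230 × 0.726) = 120 A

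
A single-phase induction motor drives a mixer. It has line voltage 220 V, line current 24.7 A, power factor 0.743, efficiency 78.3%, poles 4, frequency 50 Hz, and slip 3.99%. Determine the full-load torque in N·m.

P_in = V·I·cosφ = 220 × 24.7 × 0.743 = 4037 W
P_out = η·P_in = 0.783 × 4037 = 3161 W
n_s = 120×50/4 = 1500 rpm; n = 1500×(1−0.0399) = 1440 rpm
ω = 2π×1440/60 = 150.8 rad/s
τ = P_out/ω = 3161/150.8 = 21 N·m

21 N·m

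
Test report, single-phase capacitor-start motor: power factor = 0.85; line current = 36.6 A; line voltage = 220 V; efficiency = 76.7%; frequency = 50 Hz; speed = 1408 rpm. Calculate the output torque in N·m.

35.6 N·m

P_in = V·I·cosφ = 220 × 36.6 × 0.85 = 6844 W
P_out = η·P_in = 0.767 × 6844 = 5249 W
n = 1408 rpm
ω = 2π×1408/60 = 147.4 rad/s
τ = P_out/ω = 5249/147.4 = 35.6 N·m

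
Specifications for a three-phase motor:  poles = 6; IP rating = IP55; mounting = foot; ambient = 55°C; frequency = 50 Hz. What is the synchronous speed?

n_s = 120f/p = 120×50/6 = 1000 rpm

1000 rpm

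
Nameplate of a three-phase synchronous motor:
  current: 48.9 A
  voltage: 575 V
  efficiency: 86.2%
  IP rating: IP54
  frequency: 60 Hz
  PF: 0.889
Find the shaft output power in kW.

P_in = √3·V·I·cosφ = 1.732 × 575 × 48.9 × 0.889 = 43294 W
P_out = η·P_in = 0.862 × 43294 = 37319 W

37.3 kW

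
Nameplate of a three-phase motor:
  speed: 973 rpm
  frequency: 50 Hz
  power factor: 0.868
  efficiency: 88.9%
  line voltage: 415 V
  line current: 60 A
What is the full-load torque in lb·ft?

241 lb·ft

P_in = √3·V·I·cosφ = 1.732 × 415 × 60 × 0.868 = 37434 W
P_out = η·P_in = 0.889 × 37434 = 33279 W
n = 973 rpm
ω = 2π×973/60 = 101.9 rad/s
τ = P_out/ω = 33279/101.9 = 326.6 N·m
In lb·ft: 326.6/1.356 = 241 lb·ft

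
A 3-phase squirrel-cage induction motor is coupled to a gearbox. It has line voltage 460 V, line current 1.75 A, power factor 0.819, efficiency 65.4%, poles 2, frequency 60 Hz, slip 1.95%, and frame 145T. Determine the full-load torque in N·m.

2.02 N·m

P_in = √3·V·I·cosφ = 1.732 × 460 × 1.75 × 0.819 = 1142 W
P_out = η·P_in = 0.654 × 1142 = 747 W
n_s = 120×60/2 = 3600 rpm; n = 3600×(1−0.0195) = 3530 rpm
ω = 2π×3530/60 = 369.7 rad/s
τ = P_out/ω = 747/369.7 = 2.02 N·m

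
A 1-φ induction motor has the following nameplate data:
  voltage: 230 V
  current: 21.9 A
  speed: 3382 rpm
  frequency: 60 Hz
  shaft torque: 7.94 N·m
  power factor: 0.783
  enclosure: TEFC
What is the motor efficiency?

71.3 %

ω = 2π × 3382/60 = 354.2 rad/s; P_out = τω = 7.94 × 354.2 = 2812 W
P_in = V·I·cosφ = 230 × 21.9 × 0.783 = 3944 W
η = P_out / P_in = 2812 / 3944 = 0.713 = 71.3%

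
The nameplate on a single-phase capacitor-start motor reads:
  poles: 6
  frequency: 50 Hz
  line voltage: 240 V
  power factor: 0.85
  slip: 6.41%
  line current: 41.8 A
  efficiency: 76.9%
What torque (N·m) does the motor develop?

P_in = V·I·cosφ = 240 × 41.8 × 0.85 = 8527 W
P_out = η·P_in = 0.769 × 8527 = 6557 W
n_s = 120×50/6 = 1000 rpm; n = 1000×(1−0.0641) = 936 rpm
ω = 2π×936/60 = 98.02 rad/s
τ = P_out/ω = 6557/98.02 = 66.9 N·m

66.9 N·m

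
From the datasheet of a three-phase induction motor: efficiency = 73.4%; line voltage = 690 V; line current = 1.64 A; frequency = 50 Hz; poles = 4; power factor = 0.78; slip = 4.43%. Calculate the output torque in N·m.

7.47 N·m

P_in = √3·V·I·cosφ = 1.732 × 690 × 1.64 × 0.78 = 1529 W
P_out = η·P_in = 0.734 × 1529 = 1122 W
n_s = 120×50/4 = 1500 rpm; n = 1500×(1−0.0443) = 1434 rpm
ω = 2π×1434/60 = 150.2 rad/s
τ = P_out/ω = 1122/150.2 = 7.47 N·m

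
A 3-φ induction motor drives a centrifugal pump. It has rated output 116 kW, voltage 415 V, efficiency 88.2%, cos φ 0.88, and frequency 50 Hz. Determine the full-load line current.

P_out = 116 kW = 116000 W
P_in = P_out / η = 116000 / 0.882 = 131519 W
I_L = P_in / (√3·V_L·cosφ) = 131519 / (1.732 × 415 × 0.88) = 208 A

208 A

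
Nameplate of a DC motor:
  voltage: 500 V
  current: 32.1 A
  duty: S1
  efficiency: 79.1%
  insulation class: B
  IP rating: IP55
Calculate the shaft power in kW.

P_in = V·I = 500 × 32.1 = 16050 W
P_out = η·P_in = 0.791 × 16050 = 12696 W

12.7 kW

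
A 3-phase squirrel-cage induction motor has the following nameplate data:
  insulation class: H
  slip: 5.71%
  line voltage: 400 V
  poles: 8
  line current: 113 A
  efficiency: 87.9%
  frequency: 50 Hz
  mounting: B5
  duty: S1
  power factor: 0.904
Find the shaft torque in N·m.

P_in = √3·V·I·cosφ = 1.732 × 400 × 113 × 0.904 = 70771 W
P_out = η·P_in = 0.879 × 70771 = 62208 W
n_s = 120×50/8 = 750 rpm; n = 750×(1−0.0571) = 707 rpm
ω = 2π×707/60 = 74.04 rad/s
τ = P_out/ω = 62208/74.04 = 840 N·m

840 N·m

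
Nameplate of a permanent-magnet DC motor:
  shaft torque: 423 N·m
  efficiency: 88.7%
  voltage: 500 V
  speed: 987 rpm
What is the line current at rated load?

98.6 A

ω = 2π×987/60 = 103.4 rad/s; P_out = τω = 423 × 103.4 = 43738 W
P_in = P_out / η = 43738 / 0.887 = 49310 W
I = P_in / V = 49310 / 500 = 98.6 A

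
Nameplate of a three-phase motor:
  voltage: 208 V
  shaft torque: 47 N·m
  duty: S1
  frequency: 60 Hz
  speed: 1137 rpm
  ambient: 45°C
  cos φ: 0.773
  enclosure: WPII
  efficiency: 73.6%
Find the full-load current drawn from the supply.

27.3 A

ω = 2π×1137/60 = 119.1 rad/s; P_out = τω = 47 × 119.1 = 5598 W
P_in = P_out / η = 5598 / 0.736 = 7606 W
I_L = P_in / (√3·V_L·cosφ) = 7606 / (1.732 × 208 × 0.773) = 27.3 A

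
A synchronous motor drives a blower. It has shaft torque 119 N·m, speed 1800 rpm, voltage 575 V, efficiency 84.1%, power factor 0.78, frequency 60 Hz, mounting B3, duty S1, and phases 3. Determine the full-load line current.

ω = 2π×1800/60 = 188.5 rad/s; P_out = τω = 119 × 188.5 = 22432 W
P_in = P_out / η = 22432 / 0.841 = 26673 W
I_L = P_in / (√3·V_L·cosφ) = 26673 / (1.732 × 575 × 0.78) = 34.3 A

34.3 A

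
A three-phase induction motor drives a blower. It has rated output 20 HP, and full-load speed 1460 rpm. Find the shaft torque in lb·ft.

P_out = 20 × 746 = 14920 W
ω = 2π × 1460/60 = 152.9 rad/s
τ = P_out/ω = 14920/152.9 = 97.58 N·m
In lb·ft: 97.58/1.356 = 72 lb·ft

72 lb·ft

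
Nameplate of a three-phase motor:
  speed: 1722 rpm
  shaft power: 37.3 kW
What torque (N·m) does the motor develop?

207 N·m

ω = 2π × 1722/60 = 180.3 rad/s
τ = P/ω = 37300/180.3 = 207 N·m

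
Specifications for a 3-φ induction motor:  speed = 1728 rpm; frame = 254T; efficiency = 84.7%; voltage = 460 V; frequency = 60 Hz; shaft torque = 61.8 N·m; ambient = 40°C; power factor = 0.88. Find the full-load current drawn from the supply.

18.8 A

ω = 2π×1728/60 = 181 rad/s; P_out = τω = 61.8 × 181 = 11186 W
P_in = P_out / η = 11186 / 0.847 = 13207 W
I_L = P_in / (√3·V_L·cosφ) = 13207 / (1.732 × 460 × 0.88) = 18.8 A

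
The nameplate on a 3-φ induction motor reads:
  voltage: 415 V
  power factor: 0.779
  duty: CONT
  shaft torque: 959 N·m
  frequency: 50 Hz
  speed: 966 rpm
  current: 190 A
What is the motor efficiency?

91.2 %

ω = 2π × 966/60 = 101.2 rad/s; P_out = τω = 959 × 101.2 = 97051 W
P_in = √3·V_L·I_L·cosφ = 1.732 × 415 × 190 × 0.779 = 106387 W
η = P_out / P_in = 97051 / 106387 = 0.912 = 91.2%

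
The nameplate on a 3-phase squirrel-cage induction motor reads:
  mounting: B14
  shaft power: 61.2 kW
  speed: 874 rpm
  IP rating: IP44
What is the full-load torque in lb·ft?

493 lb·ft

ω = 2π × 874/60 = 91.53 rad/s
τ = P/ω = 61200/91.53 = 668.6 N·m
In lb·ft: 668.6/1.356 = 493 lb·ft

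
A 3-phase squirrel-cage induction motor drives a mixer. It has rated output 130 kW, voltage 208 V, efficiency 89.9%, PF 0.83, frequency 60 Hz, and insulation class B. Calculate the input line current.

P_out = 130 kW = 130000 W
P_in = P_out / η = 130000 / 0.899 = 144605 W
I_L = P_in / (√3·V_L·cosφ) = 144605 / (1.732 × 208 × 0.83) = 484 A

484 A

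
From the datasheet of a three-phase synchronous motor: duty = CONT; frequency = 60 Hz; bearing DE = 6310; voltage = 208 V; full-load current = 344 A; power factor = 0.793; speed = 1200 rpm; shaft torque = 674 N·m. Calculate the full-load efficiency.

ω = 2π × 1200/60 = 125.7 rad/s; P_out = τω = 674 × 125.7 = 84722 W
P_in = √3·V_L·I_L·cosφ = 1.732 × 208 × 344 × 0.793 = 98275 W
η = P_out / P_in = 84722 / 98275 = 0.862 = 86.2%

86.2 %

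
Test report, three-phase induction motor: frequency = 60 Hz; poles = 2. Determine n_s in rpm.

3600 rpm

n_s = 120f/p = 120×60/2 = 3600 rpm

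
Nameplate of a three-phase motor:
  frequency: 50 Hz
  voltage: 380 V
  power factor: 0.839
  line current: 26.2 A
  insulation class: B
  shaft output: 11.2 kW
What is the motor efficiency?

77.4 %

P_out = 11.2 kW = 11200 W
P_in = √3·V_L·I_L·cosφ = 1.732 × 380 × 26.2 × 0.839 = 14468 W
η = P_out / P_in = 11200 / 14468 = 0.774 = 77.4%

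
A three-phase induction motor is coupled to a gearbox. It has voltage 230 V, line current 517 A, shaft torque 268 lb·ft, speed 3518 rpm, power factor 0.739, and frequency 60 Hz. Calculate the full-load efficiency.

τ = 268 lb·ft × 1.356 = 363.4 N·m
ω = 2π × 3518/60 = 368.4 rad/s; P_out = τω = 363.4 × 368.4 = 133877 W
P_in = √3·V_L·I_L·cosφ = 1.732 × 230 × 517 × 0.739 = 152199 W
η = P_out / P_in = 133877 / 152199 = 0.880 = 88.0%

88.0 %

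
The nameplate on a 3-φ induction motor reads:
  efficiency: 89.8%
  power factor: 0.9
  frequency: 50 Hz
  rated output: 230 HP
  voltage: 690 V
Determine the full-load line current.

P_out = 230 × 746 = 171580 W
P_in = P_out / η = 171580 / 0.898 = 191069 W
I_L = P_in / (√3·V_L·cosφ) = 191069 / (1.732 × 690 × 0.9) = 178 A

178 A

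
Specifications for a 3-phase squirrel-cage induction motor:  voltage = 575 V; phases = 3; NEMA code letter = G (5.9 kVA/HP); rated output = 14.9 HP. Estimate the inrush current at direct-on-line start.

S_LR = 5.9 × 14.9 = 87.91 kVA
I_LR = S_LR/(√3·V_L) = 87910/(1.732×575) = 88.3 A

88.3 A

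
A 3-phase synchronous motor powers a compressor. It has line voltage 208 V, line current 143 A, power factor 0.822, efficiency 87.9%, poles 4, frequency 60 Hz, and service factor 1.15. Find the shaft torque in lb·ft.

146 lb·ft

P_in = √3·V·I·cosφ = 1.732 × 208 × 143 × 0.822 = 42347 W
P_out = η·P_in = 0.879 × 42347 = 37223 W
n = n_s = 120×60/4 = 1800 rpm (synchronous)
ω = 2π×1800/60 = 188.5 rad/s
τ = P_out/ω = 37223/188.5 = 197.5 N·m
In lb·ft: 197.5/1.356 = 146 lb·ft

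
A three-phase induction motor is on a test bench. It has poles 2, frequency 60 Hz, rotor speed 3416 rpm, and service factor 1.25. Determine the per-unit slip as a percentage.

5.11 %

n_s = 120f/p = 120×60/2 = 3600 rpm
s = (n_s − n)/n_s = (3600 − 3416)/3600 = 0.0511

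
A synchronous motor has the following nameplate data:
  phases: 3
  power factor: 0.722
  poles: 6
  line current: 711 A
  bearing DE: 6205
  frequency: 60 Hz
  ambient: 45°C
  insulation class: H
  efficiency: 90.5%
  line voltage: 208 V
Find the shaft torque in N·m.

P_in = √3·V·I·cosφ = 1.732 × 208 × 711 × 0.722 = 184935 W
P_out = η·P_in = 0.905 × 184935 = 167366 W
n = n_s = 120×60/6 = 1200 rpm (synchronous)
ω = 2π×1200/60 = 125.7 rad/s
τ = P_out/ω = 167366/125.7 = 1330 N·m

1330 N·m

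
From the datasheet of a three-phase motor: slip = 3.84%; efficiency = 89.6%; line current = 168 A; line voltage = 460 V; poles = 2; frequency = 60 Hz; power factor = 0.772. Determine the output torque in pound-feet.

188 lb·ft

P_in = √3·V·I·cosφ = 1.732 × 460 × 168 × 0.772 = 103331 W
P_out = η·P_in = 0.896 × 103331 = 92585 W
n_s = 120×60/2 = 3600 rpm; n = 3600×(1−0.0384) = 3462 rpm
ω = 2π×3462/60 = 362.5 rad/s
τ = P_out/ω = 92585/362.5 = 255.4 N·m
In lb·ft: 255.4/1.356 = 188 lb·ft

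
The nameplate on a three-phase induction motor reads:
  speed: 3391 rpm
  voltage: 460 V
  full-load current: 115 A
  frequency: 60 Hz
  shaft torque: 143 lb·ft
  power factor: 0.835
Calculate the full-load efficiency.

τ = 143 lb·ft × 1.356 = 193.9 N·m
ω = 2π × 3391/60 = 355.1 rad/s; P_out = τω = 193.9 × 355.1 = 68854 W
P_in = √3·V_L·I_L·cosφ = 1.732 × 460 × 115 × 0.835 = 76505 W
η = P_out / P_in = 68854 / 76505 = 0.900 = 90.0%

90.0 %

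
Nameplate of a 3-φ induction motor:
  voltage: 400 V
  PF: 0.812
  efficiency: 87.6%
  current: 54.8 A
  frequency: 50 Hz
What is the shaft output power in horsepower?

36.2 HP

P_in = √3·V·I·cosφ = 1.732 × 400 × 54.8 × 0.812 = 30828 W
P_out = η·P_in = 0.876 × 30828 = 27005 W
= 27005/746 = 36.2 HP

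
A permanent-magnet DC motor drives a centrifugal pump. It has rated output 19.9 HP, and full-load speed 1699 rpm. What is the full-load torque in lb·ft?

61.5 lb·ft

P_out = 19.9 × 746 = 14845 W
ω = 2π × 1699/60 = 177.9 rad/s
τ = P_out/ω = 14845/177.9 = 83.45 N·m
In lb·ft: 83.45/1.356 = 61.5 lb·ft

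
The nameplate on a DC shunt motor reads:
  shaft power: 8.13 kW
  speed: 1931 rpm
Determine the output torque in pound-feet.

29.7 lb·ft

ω = 2π × 1931/60 = 202.2 rad/s
τ = P/ω = 8130/202.2 = 40.21 N·m
In lb·ft: 40.21/1.356 = 29.7 lb·ft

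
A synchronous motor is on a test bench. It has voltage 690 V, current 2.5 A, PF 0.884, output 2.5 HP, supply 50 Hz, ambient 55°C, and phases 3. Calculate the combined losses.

776 W

P_in = √3·V·I·cosφ = 1.732×690×2.5×0.884 = 2641 W
P_out = 2.5×746 = 1865 W
Losses = P_in − P_out = 2641 − 1865 = 776 W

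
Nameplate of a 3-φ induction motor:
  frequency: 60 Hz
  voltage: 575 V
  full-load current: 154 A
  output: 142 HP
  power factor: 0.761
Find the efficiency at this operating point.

90.8 %

P_out = 142 × 746 = 105932 W
P_in = √3·V_L·I_L·cosφ = 1.732 × 575 × 154 × 0.761 = 116714 W
η = P_out / P_in = 105932 / 116714 = 0.908 = 90.8%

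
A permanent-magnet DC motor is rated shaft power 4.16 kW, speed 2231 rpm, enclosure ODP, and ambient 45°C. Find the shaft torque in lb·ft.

13.1 lb·ft

ω = 2π × 2231/60 = 233.6 rad/s
τ = P/ω = 4160/233.6 = 17.81 N·m
In lb·ft: 17.81/1.356 = 13.1 lb·ft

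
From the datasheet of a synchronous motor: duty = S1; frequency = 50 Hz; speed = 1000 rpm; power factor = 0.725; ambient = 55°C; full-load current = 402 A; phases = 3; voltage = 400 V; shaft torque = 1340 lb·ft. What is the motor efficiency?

τ = 1340 lb·ft × 1.356 = 1817 N·m
ω = 2π × 1000/60 = 104.7 rad/s; P_out = τω = 1817 × 104.7 = 190240 W
P_in = √3·V_L·I_L·cosφ = 1.732 × 400 × 402 × 0.725 = 201917 W
η = P_out / P_in = 190240 / 201917 = 0.942 = 94.2%

94.2 %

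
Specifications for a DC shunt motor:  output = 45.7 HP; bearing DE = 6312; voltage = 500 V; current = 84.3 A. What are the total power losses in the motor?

P_in = V·I = 500×84.3 = 42150 W
P_out = 45.7×746 = 34092 W
Losses = P_in − P_out = 42150 − 34092 = 8058 W

8.06 kW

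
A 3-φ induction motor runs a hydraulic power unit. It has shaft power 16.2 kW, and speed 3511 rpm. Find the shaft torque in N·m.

44.1 N·m

ω = 2π × 3511/60 = 367.7 rad/s
τ = P/ω = 16200/367.7 = 44.1 N·m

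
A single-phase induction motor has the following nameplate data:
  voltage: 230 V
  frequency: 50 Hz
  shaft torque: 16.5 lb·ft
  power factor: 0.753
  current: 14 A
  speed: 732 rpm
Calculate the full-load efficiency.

70.7 %

τ = 16.5 lb·ft × 1.356 = 22.37 N·m
ω = 2π × 732/60 = 76.65 rad/s; P_out = τω = 22.37 × 76.65 = 1715 W
P_in = V·I·cosφ = 230 × 14 × 0.753 = 2425 W
η = P_out / P_in = 1715 / 2425 = 0.707 = 70.7%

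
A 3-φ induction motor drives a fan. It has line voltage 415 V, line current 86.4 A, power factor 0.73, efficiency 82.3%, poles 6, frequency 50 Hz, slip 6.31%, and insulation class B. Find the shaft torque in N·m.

P_in = √3·V·I·cosφ = 1.732 × 415 × 86.4 × 0.73 = 45335 W
P_out = η·P_in = 0.823 × 45335 = 37311 W
n_s = 120×50/6 = 1000 rpm; n = 1000×(1−0.0631) = 937 rpm
ω = 2π×937/60 = 98.12 rad/s
τ = P_out/ω = 37311/98.12 = 380 N·m

380 N·m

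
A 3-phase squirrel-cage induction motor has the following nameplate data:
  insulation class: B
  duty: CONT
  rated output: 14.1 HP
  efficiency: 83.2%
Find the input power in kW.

12.6 kW

P_out = 14.1 × 746 = 10519 W
P_in = P_out/η = 10519/0.832 = 12643 W = 12.6 kW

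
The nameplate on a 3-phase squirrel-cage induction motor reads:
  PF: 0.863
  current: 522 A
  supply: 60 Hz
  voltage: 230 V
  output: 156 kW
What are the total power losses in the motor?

23.5 kW

P_in = √3·V·I·cosφ = 1.732×230×522×0.863 = 179456 W
P_out = 156000 W
Losses = P_in − P_out = 179456 − 156000 = 23456 W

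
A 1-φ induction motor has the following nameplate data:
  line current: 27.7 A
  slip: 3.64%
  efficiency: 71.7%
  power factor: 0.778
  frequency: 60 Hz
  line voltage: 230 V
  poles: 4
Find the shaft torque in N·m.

19.6 N·m

P_in = V·I·cosφ = 230 × 27.7 × 0.778 = 4957 W
P_out = η·P_in = 0.717 × 4957 = 3554 W
n_s = 120×60/4 = 1800 rpm; n = 1800×(1−0.0364) = 1734 rpm
ω = 2π×1734/60 = 181.6 rad/s
τ = P_out/ω = 3554/181.6 = 19.6 N·m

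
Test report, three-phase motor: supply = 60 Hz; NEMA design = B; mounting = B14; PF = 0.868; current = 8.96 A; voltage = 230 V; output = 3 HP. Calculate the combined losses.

860 W

P_in = √3·V·I·cosφ = 1.732×230×8.96×0.868 = 3098 W
P_out = 3×746 = 2238 W
Losses = P_in − P_out = 3098 − 2238 = 860 W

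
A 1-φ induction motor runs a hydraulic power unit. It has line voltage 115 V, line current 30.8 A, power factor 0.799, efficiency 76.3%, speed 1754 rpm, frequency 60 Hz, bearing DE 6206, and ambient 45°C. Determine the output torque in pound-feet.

P_in = V·I·cosφ = 115 × 30.8 × 0.799 = 2830 W
P_out = η·P_in = 0.763 × 2830 = 2159 W
n = 1754 rpm
ω = 2π×1754/60 = 183.7 rad/s
τ = P_out/ω = 2159/183.7 = 11.75 N·m
In lb·ft: 11.75/1.356 = 8.67 lb·ft

8.67 lb·ft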